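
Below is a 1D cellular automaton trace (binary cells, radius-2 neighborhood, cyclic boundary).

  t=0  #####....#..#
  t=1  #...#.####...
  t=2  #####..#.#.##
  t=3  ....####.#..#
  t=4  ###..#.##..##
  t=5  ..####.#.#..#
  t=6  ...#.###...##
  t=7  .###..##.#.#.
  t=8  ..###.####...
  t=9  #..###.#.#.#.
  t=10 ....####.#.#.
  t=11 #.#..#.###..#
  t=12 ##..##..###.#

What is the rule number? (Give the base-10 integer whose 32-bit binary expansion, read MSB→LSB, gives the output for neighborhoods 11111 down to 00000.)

1046995318

  nb #####: next=.  (t=0,i=1, bit31=0)
  nb ####.: next=.  (t=0,i=3, bit30=0)
  nb ###.#: next=#  (t=3,i=7, bit29=1)
  nb ###..: next=#  (t=0,i=4, bit28=1)
  nb ##.##: next=#  (t=8,i=5, bit27=1)
  nb ##.#.: next=#  (t=3,i=8, bit26=1)
  nb ##..#: next=#  (t=2,i=5, bit25=1)
  nb ##...: next=.  (t=0,i=5, bit24=0)
  nb #.###: next=.  (t=1,i=6, bit23=0)
  nb #.##.: next=#  (t=4,i=7, bit22=1)
  nb #.#.#: next=#  (t=2,i=9, bit21=1)
  nb #.#..: next=.  (t=3,i=9, bit20=0)
  nb #..##: next=.  (t=0,i=11, bit19=0)
  nb #..#.: next=#  (t=2,i=6, bit18=1)
  nb #...#: next=#  (t=1,i=2, bit17=1)
  nb #....: next=#  (t=0,i=6, bit16=1)
  nb .####: next=#  (t=0,i=0, bit15=1)
  nb .###.: next=#  (t=6,i=6, bit14=1)
  nb .##.#: next=#  (t=7,i=7, bit13=1)
  nb .##..: next=.  (t=4,i=8, bit12=0)
  nb .#.##: next=.  (t=1,i=5, bit11=0)
  nb .#.#.: next=.  (t=2,i=8, bit10=0)
  nb .#..#: next=.  (t=0,i=10, bit9=0)
  nb .#...: next=#  (t=1,i=1, bit8=1)
  nb ..###: next=.  (t=0,i=12, bit7=0)
  nb ..##.: next=#  (t=6,i=11, bit6=1)
  nb ..#.#: next=#  (t=1,i=4, bit5=1)
  nb ..#..: next=#  (t=0,i=9, bit4=1)
  nb ...##: next=.  (t=3,i=3, bit3=0)
  nb ...#.: next=#  (t=0,i=8, bit2=1)
  nb ....#: next=#  (t=0,i=7, bit1=1)
  nb .....: next=.  (t=8,i=12, bit0=0)
  bits 00111110011001111110000101110110 = 1046995318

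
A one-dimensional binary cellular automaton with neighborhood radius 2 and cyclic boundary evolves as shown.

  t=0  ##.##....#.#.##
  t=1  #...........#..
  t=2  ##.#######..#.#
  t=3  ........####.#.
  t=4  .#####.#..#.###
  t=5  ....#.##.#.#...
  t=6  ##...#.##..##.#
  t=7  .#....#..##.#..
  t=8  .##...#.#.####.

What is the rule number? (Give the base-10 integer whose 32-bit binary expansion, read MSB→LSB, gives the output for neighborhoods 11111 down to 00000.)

  [31] ##### => .  t=2,i=5
  [30] ####. => #  t=0,i=0
  [29] ###.# => .  t=0,i=1
  [28] ###.. => #  t=2,i=9
  [27] ##.## => .  t=0,i=2
  [26] ##.#. => #  t=3,i=12
  [25] ##..# => #  t=2,i=10
  [24] ##... => .  t=0,i=5
  [23] #.### => .  t=0,i=13
  [22] #.##. => .  t=0,i=3
  [21] #.#.# => .  t=0,i=11
  [20] #.#.. => #  t=3,i=13
  [19] #..## => #  t=6,i=10
  [18] #..#. => #  t=1,i=14
  [17] #...# => .  t=6,i=3
  [16] #.... => .  t=0,i=6
  [15] .#### => .  t=0,i=14
  [14] .###. => .  t=2,i=0
  [13] .##.# => #  t=5,i=7
  [12] .##.. => .  t=0,i=4
  [11] .#.## => #  t=0,i=12
  [10] .#.#. => .  t=0,i=10
  [9] .#..# => .  t=1,i=13
  [8] .#... => #  t=1,i=1
  [7] ..### => .  t=3,i=8
  [6] ..##. => .  t=6,i=11
  [5] ..#.# => .  t=0,i=9
  [4] ..#.. => #  t=1,i=0
  [3] ...## => #  t=3,i=7
  [2] ...#. => .  t=0,i=8
  [1] ....# => .  t=0,i=7
  [0] ..... => #  t=1,i=3
  bits 01010110000111000010100100011001 = 1444686105

1444686105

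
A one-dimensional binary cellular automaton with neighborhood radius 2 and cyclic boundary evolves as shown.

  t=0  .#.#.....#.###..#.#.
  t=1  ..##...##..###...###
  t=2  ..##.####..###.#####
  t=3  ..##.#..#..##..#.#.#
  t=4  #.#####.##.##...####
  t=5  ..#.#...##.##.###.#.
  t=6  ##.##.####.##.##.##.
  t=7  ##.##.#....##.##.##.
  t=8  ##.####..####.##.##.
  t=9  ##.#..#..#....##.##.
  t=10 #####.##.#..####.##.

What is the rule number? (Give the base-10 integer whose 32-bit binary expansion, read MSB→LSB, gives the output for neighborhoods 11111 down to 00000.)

2498918110

  nb #####: next=#  (t=2,i=17, bit31=1)
  nb ####.: next=.  (t=2,i=7, bit30=0)
  nb ###.#: next=.  (t=2,i=13, bit29=0)
  nb ###..: next=#  (t=0,i=13, bit28=1)
  nb ##.##: next=.  (t=2,i=4, bit27=0)
  nb ##.#.: next=#  (t=3,i=4, bit26=1)
  nb ##..#: next=.  (t=0,i=14, bit25=0)
  nb ##...: next=.  (t=1,i=4, bit24=0)
  nb #.###: next=#  (t=0,i=11, bit23=1)
  nb #.##.: next=#  (t=4,i=8, bit22=1)
  nb #.#.#: next=#  (t=3,i=17, bit21=1)
  nb #.#..: next=#  (t=0,i=3, bit20=1)
  nb #..##: next=.  (t=1,i=1, bit19=0)
  nb #..#.: next=.  (t=0,i=0, bit18=0)
  nb #...#: next=#  (t=1,i=5, bit17=1)
  nb #....: next=.  (t=0,i=5, bit16=0)
  nb .####: next=.  (t=2,i=6, bit15=0)
  nb .###.: next=#  (t=0,i=12, bit14=1)
  nb .##.#: next=#  (t=2,i=3, bit13=1)
  nb .##..: next=#  (t=1,i=3, bit12=1)
  nb .#.##: next=.  (t=0,i=10, bit11=0)
  nb .#.#.: next=#  (t=0,i=2, bit10=1)
  nb .#..#: next=#  (t=0,i=19, bit9=1)
  nb .#...: next=.  (t=0,i=4, bit8=0)
  nb ..###: next=#  (t=1,i=11, bit7=1)
  nb ..##.: next=#  (t=1,i=2, bit6=1)
  nb ..#.#: next=.  (t=0,i=1, bit5=0)
  nb ..#..: next=#  (t=3,i=8, bit4=1)
  nb ...##: next=#  (t=1,i=6, bit3=1)
  nb ...#.: next=#  (t=0,i=8, bit2=1)
  nb ....#: next=#  (t=0,i=7, bit1=1)
  nb .....: next=.  (t=0,i=6, bit0=0)
  bits 10010100111100100111011011011110 = 2498918110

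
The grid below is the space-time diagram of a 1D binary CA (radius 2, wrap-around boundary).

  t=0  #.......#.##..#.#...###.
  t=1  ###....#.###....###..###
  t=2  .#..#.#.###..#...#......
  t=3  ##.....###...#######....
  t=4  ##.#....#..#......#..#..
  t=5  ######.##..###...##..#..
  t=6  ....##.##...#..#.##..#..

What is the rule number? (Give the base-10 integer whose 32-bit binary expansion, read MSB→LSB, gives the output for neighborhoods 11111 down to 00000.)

  nb #####: next=.  (t=1,i=0, bit31=0)
  nb ####.: next=#  (t=1,i=1, bit30=1)
  nb ###.#: next=#  (t=0,i=22, bit29=1)
  nb ###..: next=.  (t=1,i=2, bit28=0)
  nb ##.##: next=.  (t=5,i=6, bit27=0)
  nb ##.#.: next=#  (t=0,i=23, bit26=1)
  nb ##..#: next=.  (t=0,i=12, bit25=0)
  nb ##...: next=.  (t=1,i=3, bit24=0)
  nb #.###: next=#  (t=1,i=9, bit23=1)
  nb #.##.: next=#  (t=0,i=10, bit22=1)
  nb #.#.#: next=.  (t=2,i=6, bit21=0)
  nb #.#..: next=#  (t=0,i=0, bit20=1)
  nb #..##: next=.  (t=1,i=20, bit19=0)
  nb #..#.: next=.  (t=0,i=13, bit18=0)
  nb #...#: next=#  (t=0,i=18, bit17=1)
  nb #....: next=#  (t=0,i=2, bit16=1)
  nb .####: next=.  (t=1,i=22, bit15=0)
  nb .###.: next=#  (t=0,i=21, bit14=1)
  nb .##.#: next=#  (t=4,i=1, bit13=1)
  nb .##..: next=#  (t=0,i=11, bit12=1)
  nb .#.##: next=#  (t=0,i=9, bit11=1)
  nb .#.#.: next=.  (t=0,i=15, bit10=0)
  nb .#..#: next=.  (t=2,i=2, bit9=0)
  nb .#...: next=#  (t=0,i=1, bit8=1)
  nb ..###: next=.  (t=0,i=20, bit7=0)
  nb ..##.: next=#  (t=3,i=0, bit6=1)
  nb ..#.#: next=.  (t=0,i=8, bit5=0)
  nb ..#..: next=#  (t=2,i=1, bit4=1)
  nb ...##: next=.  (t=0,i=19, bit3=0)
  nb ...#.: next=#  (t=0,i=7, bit2=1)
  nb ....#: next=.  (t=0,i=6, bit1=0)
  nb .....: next=.  (t=0,i=3, bit0=0)
  bits 01100100110100110111100101010100 = 1691580756

1691580756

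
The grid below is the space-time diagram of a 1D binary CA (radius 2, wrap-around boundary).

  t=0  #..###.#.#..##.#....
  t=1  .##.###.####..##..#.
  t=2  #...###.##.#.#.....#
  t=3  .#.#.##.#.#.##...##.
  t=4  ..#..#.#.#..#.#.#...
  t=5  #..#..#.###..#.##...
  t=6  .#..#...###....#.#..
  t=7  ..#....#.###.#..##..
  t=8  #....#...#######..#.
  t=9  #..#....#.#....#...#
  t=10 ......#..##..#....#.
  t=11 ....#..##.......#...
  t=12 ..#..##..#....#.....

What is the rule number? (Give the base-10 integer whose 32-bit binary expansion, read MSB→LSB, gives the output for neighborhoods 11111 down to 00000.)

  nb #####: next=.  (t=8,i=11, bit31=0)
  nb ####.: next=.  (t=1,i=10, bit30=0)
  nb ###.#: next=#  (t=0,i=5, bit29=1)
  nb ###..: next=#  (t=1,i=11, bit28=1)
  nb ##.##: next=.  (t=1,i=3, bit27=0)
  nb ##.#.: next=#  (t=0,i=6, bit26=1)
  nb ##..#: next=.  (t=1,i=12, bit25=0)
  nb ##...: next=#  (t=2,i=1, bit24=1)
  nb #.###: next=#  (t=1,i=4, bit23=1)
  nb #.##.: next=#  (t=2,i=8, bit22=1)
  nb #.#.#: next=.  (t=0,i=7, bit21=0)
  nb #.#..: next=#  (t=0,i=9, bit20=1)
  nb #..##: next=#  (t=0,i=2, bit19=1)
  nb #..#.: next=.  (t=1,i=17, bit18=0)
  nb #...#: next=.  (t=2,i=2, bit17=0)
  nb #....: next=.  (t=0,i=17, bit16=0)
  nb .####: next=#  (t=1,i=9, bit15=1)
  nb .###.: next=#  (t=0,i=4, bit14=1)
  nb .##.#: next=.  (t=0,i=13, bit13=0)
  nb .##..: next=.  (t=1,i=15, bit12=0)
  nb .#.##: next=.  (t=3,i=4, bit11=0)
  nb .#.#.: next=#  (t=0,i=8, bit10=1)
  nb .#..#: next=#  (t=0,i=1, bit9=1)
  nb .#...: next=.  (t=0,i=16, bit8=0)
  nb ..###: next=.  (t=0,i=3, bit7=0)
  nb ..##.: next=.  (t=0,i=12, bit6=0)
  nb ..#.#: next=.  (t=3,i=1, bit5=0)
  nb ..#..: next=.  (t=0,i=0, bit4=0)
  nb ...##: next=#  (t=2,i=3, bit3=1)
  nb ...#.: next=.  (t=0,i=19, bit2=0)
  nb ....#: next=#  (t=0,i=18, bit1=1)
  nb .....: next=.  (t=2,i=16, bit0=0)
  bits 00110101110110001100011000001010 = 903398922

903398922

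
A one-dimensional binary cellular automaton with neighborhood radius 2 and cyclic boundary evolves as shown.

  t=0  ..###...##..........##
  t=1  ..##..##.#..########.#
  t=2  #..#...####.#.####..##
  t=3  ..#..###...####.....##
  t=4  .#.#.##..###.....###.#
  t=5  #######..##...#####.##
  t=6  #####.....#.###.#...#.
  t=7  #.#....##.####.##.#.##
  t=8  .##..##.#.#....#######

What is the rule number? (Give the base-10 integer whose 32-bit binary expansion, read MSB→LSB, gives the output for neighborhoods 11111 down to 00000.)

  [31] ##### => #  t=1,i=14
  [30] ####. => .  t=1,i=18
  [29] ###.# => .  t=1,i=19
  [28] ###.. => .  t=0,i=4
  [27] ##.## => .  t=5,i=19
  [26] ##.#. => #  t=1,i=8
  [25] ##..# => .  t=0,i=0
  [24] ##... => .  t=0,i=5
  [23] #.### => #  t=2,i=14
  [22] #.##. => #  t=4,i=5
  [21] #.#.# => #  t=2,i=12
  [20] #.#.. => #  t=1,i=9
  [19] #..## => .  t=0,i=1
  [18] #..#. => #  t=2,i=2
  [17] #...# => #  t=0,i=6
  [16] #.... => .  t=0,i=11
  [15] .#### => .  t=1,i=13
  [14] .###. => #  t=0,i=3
  [13] .##.# => #  t=1,i=7
  [12] .##.. => #  t=0,i=9
  [11] .#.## => #  t=2,i=13
  [10] .#.#. => #  t=4,i=0
  [9] .#..# => #  t=1,i=0
  [8] .#... => .  t=2,i=4
  [7] ..### => #  t=0,i=2
  [6] ..##. => .  t=0,i=8
  [5] ..#.# => #  t=6,i=10
  [4] ..#.. => .  t=2,i=3
  [3] ...## => #  t=0,i=7
  [2] ...#. => .  t=6,i=9
  [1] ....# => #  t=0,i=18
  [0] ..... => #  t=0,i=12
  bits 10000100111101100111111010101011 = 2230746795

2230746795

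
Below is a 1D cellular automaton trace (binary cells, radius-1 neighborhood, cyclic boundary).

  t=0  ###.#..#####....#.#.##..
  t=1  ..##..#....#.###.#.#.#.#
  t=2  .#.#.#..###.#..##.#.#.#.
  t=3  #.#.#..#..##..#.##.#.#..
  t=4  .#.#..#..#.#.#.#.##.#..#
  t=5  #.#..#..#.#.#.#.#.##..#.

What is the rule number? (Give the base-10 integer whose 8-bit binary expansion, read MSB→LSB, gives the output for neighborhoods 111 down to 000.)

99

  nb ###: next=.  (t=0,i=1, bit7=0)
  nb ##.: next=#  (t=0,i=2, bit6=1)
  nb #.#: next=#  (t=0,i=3, bit5=1)
  nb #..: next=.  (t=0,i=5, bit4=0)
  nb .##: next=.  (t=0,i=0, bit3=0)
  nb .#.: next=.  (t=0,i=4, bit2=0)
  nb ..#: next=#  (t=0,i=6, bit1=1)
  nb ...: next=#  (t=0,i=13, bit0=1)
  bits 01100011 = 99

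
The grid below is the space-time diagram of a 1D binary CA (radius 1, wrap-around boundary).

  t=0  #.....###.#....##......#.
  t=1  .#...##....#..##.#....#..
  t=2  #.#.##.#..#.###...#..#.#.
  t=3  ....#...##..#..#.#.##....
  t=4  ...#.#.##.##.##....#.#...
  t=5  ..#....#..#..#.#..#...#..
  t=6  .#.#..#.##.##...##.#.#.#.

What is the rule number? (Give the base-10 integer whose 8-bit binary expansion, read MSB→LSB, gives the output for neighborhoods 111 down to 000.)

26

  ### -> .   bit 7 = 0  t=0,i=7
  ##. -> .   bit 6 = 0  t=0,i=8
  #.# -> .   bit 5 = 0  t=0,i=9
  #.. -> #   bit 4 = 1  t=0,i=1
  .## -> #   bit 3 = 1  t=0,i=6
  .#. -> .   bit 2 = 0  t=0,i=0
  ..# -> #   bit 1 = 1  t=0,i=5
  ... -> .   bit 0 = 0  t=0,i=2
  bits 00011010 = 26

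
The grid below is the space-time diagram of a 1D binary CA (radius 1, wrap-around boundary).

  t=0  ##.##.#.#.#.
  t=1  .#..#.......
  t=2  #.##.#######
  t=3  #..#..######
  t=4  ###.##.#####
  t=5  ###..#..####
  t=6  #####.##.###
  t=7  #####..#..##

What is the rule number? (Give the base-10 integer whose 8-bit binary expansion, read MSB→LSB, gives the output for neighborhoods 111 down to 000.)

  [7] ### => #  t=2,i=6
  [6] ##. => #  t=0,i=1
  [5] #.# => .  t=0,i=2
  [4] #.. => #  t=1,i=2
  [3] .## => .  t=0,i=0
  [2] .#. => .  t=0,i=6
  [1] ..# => #  t=1,i=0
  [0] ... => #  t=1,i=6
  bits 11010011 = 211

211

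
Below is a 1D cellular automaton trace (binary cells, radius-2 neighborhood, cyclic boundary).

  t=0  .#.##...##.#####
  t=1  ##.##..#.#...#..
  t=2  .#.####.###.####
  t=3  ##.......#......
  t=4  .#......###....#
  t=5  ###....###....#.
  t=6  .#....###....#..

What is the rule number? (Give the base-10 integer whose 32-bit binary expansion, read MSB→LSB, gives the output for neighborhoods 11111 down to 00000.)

  #####|#  b31=1 t=0,i=13
  ####.|.  b30=0 t=0,i=14
  ###.#|.  b29=0 t=0,i=15
  ###..|.  b28=0 t=4,i=10
  ##.##|.  b27=0 t=0,i=10
  ##.#.|#  b26=1 t=0,i=0
  ##..#|#  b25=1 t=1,i=5
  ##...|.  b24=0 t=0,i=5
  #.###|.  b23=0 t=0,i=11
  #.##.|#  b22=1 t=0,i=3
  #.#.#|#  b21=1 t=0,i=1
  #.#..|#  b20=1 t=1,i=9
  #..##|#  b19=1 t=1,i=15
  #..#.|#  b18=1 t=1,i=6
  #...#|.  b17=0 t=0,i=6
  #....|.  b16=0 t=3,i=3
  .####|.  b15=0 t=0,i=12
  .###.|#  b14=1 t=2,i=9
  .##.#|#  b13=1 t=0,i=9
  .##..|#  b12=1 t=0,i=4
  .#.##|.  b11=0 t=0,i=2
  .#.#.|#  b10=1 t=1,i=8
  .#..#|#  b9=1 t=1,i=14
  .#...|#  b8=1 t=1,i=10
  ..###|#  b7=1 t=4,i=8
  ..##.|.  b6=0 t=0,i=8
  ..#.#|.  b5=0 t=1,i=7
  ..#..|#  b4=1 t=1,i=13
  ...##|#  b3=1 t=0,i=7
  ...#.|#  b2=1 t=1,i=12
  ....#|.  b1=0 t=3,i=7
  .....|.  b0=0 t=3,i=4
  bits 10000110011111000111011110011100 = 2256304028

2256304028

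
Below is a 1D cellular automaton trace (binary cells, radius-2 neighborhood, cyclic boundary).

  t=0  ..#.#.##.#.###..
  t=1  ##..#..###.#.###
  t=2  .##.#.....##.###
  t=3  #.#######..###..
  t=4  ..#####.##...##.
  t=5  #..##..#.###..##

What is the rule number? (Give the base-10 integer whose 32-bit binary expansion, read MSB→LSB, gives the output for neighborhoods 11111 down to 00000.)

2679353623

  #####|#  b31=1 t=1,i=15
  ####.|.  b30=0 t=1,i=0
  ###.#|.  b29=0 t=1,i=9
  ###..|#  b28=1 t=0,i=13
  ##.##|#  b27=1 t=2,i=0
  ##.#.|#  b26=1 t=0,i=8
  ##..#|#  b25=1 t=1,i=2
  ##...|#  b24=1 t=0,i=14
  #.###|#  b23=1 t=0,i=11
  #.##.|.  b22=0 t=0,i=6
  #.#.#|#  b21=1 t=0,i=4
  #.#..|#  b20=1 t=2,i=4
  #..##|.  b19=0 t=1,i=6
  #..#.|.  b18=0 t=1,i=3
  #...#|#  b17=1 t=4,i=0
  #....|#  b16=1 t=0,i=15
  .####|#  b15=1 t=1,i=14
  .###.|.  b14=0 t=0,i=12
  .##.#|#  b13=1 t=0,i=7
  .##..|#  b12=1 t=4,i=9
  .#.##|.  b11=0 t=0,i=5
  .#.#.|.  b10=0 t=0,i=3
  .#..#|.  b9=0 t=1,i=5
  .#...|#  b8=1 t=2,i=5
  ..###|.  b7=0 t=1,i=7
  ..##.|.  b6=0 t=2,i=10
  ..#.#|.  b5=0 t=0,i=2
  ..#..|#  b4=1 t=1,i=4
  ...##|.  b3=0 t=2,i=9
  ...#.|#  b2=1 t=0,i=1
  ....#|#  b1=1 t=0,i=0
  .....|#  b0=1 t=2,i=7
  bits 10011111101100111011000100010111 = 2679353623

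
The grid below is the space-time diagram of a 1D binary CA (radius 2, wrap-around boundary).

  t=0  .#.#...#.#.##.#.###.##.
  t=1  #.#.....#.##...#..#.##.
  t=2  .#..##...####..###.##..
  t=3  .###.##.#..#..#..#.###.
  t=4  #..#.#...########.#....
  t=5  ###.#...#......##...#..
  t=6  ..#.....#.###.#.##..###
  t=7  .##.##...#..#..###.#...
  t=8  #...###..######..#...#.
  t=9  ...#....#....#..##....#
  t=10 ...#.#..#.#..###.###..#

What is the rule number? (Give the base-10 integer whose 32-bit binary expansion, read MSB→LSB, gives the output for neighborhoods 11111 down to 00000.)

1632443929

  [31] ##### => .  t=4,i=11
  [30] ####. => #  t=2,i=11
  [29] ###.# => #  t=0,i=18
  [28] ###.. => .  t=2,i=12
  [27] ##.## => .  t=0,i=19
  [26] ##.#. => .  t=0,i=13
  [25] ##..# => .  t=0,i=22
  [24] ##... => #  t=1,i=12
  [23] #.### => .  t=0,i=16
  [22] #.##. => #  t=0,i=11
  [21] #.#.# => .  t=0,i=9
  [20] #.#.. => .  t=0,i=3
  [19] #..## => #  t=2,i=3
  [18] #..#. => #  t=0,i=0
  [17] #...# => .  t=0,i=5
  [16] #.... => #  t=1,i=4
  [15] .#### => .  t=2,i=10
  [14] .###. => .  t=0,i=17
  [13] .##.# => .  t=0,i=12
  [12] .##.. => #  t=0,i=21
  [11] .#.## => #  t=0,i=10
  [10] .#.#. => #  t=0,i=2
  [9] .#..# => #  t=1,i=16
  [8] .#... => .  t=0,i=4
  [7] ..### => .  t=2,i=9
  [6] ..##. => .  t=2,i=4
  [5] ..#.# => .  t=0,i=1
  [4] ..#.. => #  t=1,i=15
  [3] ...## => #  t=2,i=8
  [2] ...#. => .  t=0,i=6
  [1] ....# => .  t=1,i=6
  [0] ..... => #  t=1,i=5
  bits 01100001010011010001111000011001 = 1632443929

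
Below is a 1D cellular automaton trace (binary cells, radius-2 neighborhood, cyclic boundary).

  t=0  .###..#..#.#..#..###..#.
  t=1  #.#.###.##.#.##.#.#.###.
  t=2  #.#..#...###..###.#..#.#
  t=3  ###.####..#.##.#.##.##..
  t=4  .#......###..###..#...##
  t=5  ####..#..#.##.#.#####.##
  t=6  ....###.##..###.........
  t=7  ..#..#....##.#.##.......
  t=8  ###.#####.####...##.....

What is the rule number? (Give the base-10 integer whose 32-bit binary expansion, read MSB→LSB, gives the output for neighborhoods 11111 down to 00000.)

  #####|.  b31=0 t=5,i=0
  ####.|.  b30=0 t=3,i=6
  ###.#|.  b29=0 t=1,i=6
  ###..|.  b28=0 t=0,i=3
  ##.##|.  b27=0 t=1,i=7
  ##.#.|#  b26=1 t=1,i=10
  ##..#|#  b25=1 t=0,i=4
  ##...|#  b24=1 t=6,i=15
  #.###|.  b23=0 t=1,i=4
  #.##.|.  b22=0 t=1,i=8
  #.#.#|#  b21=1 t=1,i=0
  #.#..|#  b20=1 t=0,i=11
  #..##|#  b19=1 t=0,i=0
  #..#.|#  b18=1 t=0,i=5
  #...#|#  b17=1 t=2,i=7
  #....|#  b16=1 t=4,i=3
  .####|.  b15=0 t=3,i=5
  .###.|#  b14=1 t=0,i=2
  .##.#|#  b13=1 t=1,i=9
  .##..|.  b12=0 t=3,i=21
  .#.##|.  b11=0 t=1,i=3
  .#.#.|.  b10=0 t=0,i=10
  .#..#|.  b9=0 t=0,i=7
  .#...|#  b8=1 t=2,i=6
  ..###|.  b7=0 t=0,i=1
  ..##.|#  b6=1 t=4,i=22
  ..#.#|#  b5=1 t=0,i=9
  ..#..|#  b4=1 t=0,i=6
  ...##|.  b3=0 t=2,i=8
  ...#.|#  b2=1 t=7,i=1
  ....#|#  b1=1 t=4,i=6
  .....|.  b0=0 t=4,i=4
  bits 00000111001111110110000101110110 = 121594230

121594230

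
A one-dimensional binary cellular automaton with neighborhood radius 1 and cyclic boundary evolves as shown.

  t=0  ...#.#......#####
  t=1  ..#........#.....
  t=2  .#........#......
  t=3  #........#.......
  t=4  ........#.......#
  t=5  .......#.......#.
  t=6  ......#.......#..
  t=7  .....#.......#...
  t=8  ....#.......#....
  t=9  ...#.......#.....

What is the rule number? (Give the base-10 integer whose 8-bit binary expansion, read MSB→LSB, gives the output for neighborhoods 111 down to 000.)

2

  ### -> .   bit 7 = 0  t=0,i=13
  ##. -> .   bit 6 = 0  t=0,i=16
  #.# -> .   bit 5 = 0  t=0,i=4
  #.. -> .   bit 4 = 0  t=0,i=0
  .## -> .   bit 3 = 0  t=0,i=12
  .#. -> .   bit 2 = 0  t=0,i=3
  ..# -> #   bit 1 = 1  t=0,i=2
  ... -> .   bit 0 = 0  t=0,i=1
  bits 00000010 = 2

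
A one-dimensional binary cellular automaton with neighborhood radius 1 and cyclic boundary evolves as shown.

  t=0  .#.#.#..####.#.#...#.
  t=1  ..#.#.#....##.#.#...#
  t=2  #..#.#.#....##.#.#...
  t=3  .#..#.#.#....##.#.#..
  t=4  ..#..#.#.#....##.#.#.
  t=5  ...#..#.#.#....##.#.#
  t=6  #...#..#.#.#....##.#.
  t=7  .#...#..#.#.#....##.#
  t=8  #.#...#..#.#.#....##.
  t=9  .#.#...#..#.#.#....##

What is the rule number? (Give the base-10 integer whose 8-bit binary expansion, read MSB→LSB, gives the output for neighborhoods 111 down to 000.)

112

  ###|.  b7=0 t=0,i=9
  ##.|#  b6=1 t=0,i=11
  #.#|#  b5=1 t=0,i=2
  #..|#  b4=1 t=0,i=6
  .##|.  b3=0 t=0,i=8
  .#.|.  b2=0 t=0,i=1
  ..#|.  b1=0 t=0,i=0
  ...|.  b0=0 t=0,i=17
  bits 01110000 = 112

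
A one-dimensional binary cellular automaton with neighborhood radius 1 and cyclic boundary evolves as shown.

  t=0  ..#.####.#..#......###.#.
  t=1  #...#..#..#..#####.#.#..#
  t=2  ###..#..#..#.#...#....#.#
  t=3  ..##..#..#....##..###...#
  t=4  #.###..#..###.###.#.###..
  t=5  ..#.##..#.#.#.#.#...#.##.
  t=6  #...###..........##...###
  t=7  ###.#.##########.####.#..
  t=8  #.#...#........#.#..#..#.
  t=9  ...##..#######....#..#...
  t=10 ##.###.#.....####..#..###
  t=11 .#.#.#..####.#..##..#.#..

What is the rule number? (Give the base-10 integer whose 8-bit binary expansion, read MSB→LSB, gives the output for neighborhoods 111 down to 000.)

  ###|.  b7=0 t=0,i=5
  ##.|#  b6=1 t=0,i=7
  #.#|.  b5=0 t=0,i=3
  #..|#  b4=1 t=0,i=10
  .##|#  b3=1 t=0,i=4
  .#.|.  b2=0 t=0,i=2
  ..#|.  b1=0 t=0,i=1
  ...|#  b0=1 t=0,i=0
  bits 01011001 = 89

89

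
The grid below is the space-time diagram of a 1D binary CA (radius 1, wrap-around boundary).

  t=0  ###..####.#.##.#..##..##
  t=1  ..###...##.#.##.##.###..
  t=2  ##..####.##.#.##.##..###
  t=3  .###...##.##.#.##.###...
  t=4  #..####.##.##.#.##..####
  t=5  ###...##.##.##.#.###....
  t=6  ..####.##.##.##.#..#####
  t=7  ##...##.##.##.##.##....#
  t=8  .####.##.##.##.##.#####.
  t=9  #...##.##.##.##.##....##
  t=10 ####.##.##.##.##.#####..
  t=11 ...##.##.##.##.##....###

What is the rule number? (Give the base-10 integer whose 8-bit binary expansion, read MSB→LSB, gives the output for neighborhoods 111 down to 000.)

115

  [7] ### => .  t=0,i=0
  [6] ##. => #  t=0,i=2
  [5] #.# => #  t=0,i=9
  [4] #.. => #  t=0,i=3
  [3] .## => .  t=0,i=5
  [2] .#. => .  t=0,i=10
  [1] ..# => #  t=0,i=4
  [0] ... => #  t=1,i=0
  bits 01110011 = 115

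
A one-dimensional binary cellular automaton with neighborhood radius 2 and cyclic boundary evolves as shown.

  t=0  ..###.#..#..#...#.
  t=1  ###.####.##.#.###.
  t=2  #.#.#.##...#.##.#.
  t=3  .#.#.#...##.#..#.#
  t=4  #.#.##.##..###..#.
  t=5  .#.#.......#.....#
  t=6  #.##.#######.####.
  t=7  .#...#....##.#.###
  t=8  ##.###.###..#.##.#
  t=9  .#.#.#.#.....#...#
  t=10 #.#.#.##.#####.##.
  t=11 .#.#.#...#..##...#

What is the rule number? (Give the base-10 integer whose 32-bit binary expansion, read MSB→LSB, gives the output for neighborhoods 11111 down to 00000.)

1687359135

  [31] ##### => .  t=6,i=7
  [30] ####. => #  t=1,i=6
  [29] ###.# => #  t=0,i=4
  [28] ###.. => .  t=4,i=13
  [27] ##.## => .  t=1,i=3
  [26] ##.#. => #  t=0,i=5
  [25] ##..# => .  t=4,i=9
  [24] ##... => .  t=2,i=8
  [23] #.### => #  t=1,i=0
  [22] #.##. => .  t=1,i=9
  [21] #.#.# => .  t=1,i=12
  [20] #.#.. => #  t=0,i=6
  [19] #..## => .  t=4,i=10
  [18] #..#. => .  t=0,i=8
  [17] #...# => #  t=0,i=0
  [16] #.... => #  t=5,i=5
  [15] .#### => .  t=1,i=5
  [14] .###. => .  t=0,i=3
  [13] .##.# => .  t=1,i=10
  [12] .##.. => .  t=2,i=7
  [11] .#.## => #  t=1,i=13
  [10] .#.#. => #  t=2,i=1
  [9] .#..# => #  t=0,i=7
  [8] .#... => .  t=0,i=13
  [7] ..### => #  t=0,i=2
  [6] ..##. => .  t=3,i=9
  [5] ..#.# => .  t=2,i=11
  [4] ..#.. => #  t=0,i=9
  [3] ...## => #  t=0,i=1
  [2] ...#. => #  t=0,i=15
  [1] ....# => #  t=5,i=9
  [0] ..... => #  t=5,i=6
  bits 01100100100100110000111010011111 = 1687359135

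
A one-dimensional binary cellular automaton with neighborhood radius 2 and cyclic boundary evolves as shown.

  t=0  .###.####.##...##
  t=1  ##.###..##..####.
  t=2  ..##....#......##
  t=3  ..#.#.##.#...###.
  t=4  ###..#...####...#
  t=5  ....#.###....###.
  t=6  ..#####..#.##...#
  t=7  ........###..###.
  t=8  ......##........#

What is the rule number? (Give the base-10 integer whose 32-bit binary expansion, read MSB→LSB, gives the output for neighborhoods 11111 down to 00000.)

  #####|.  b31=0 t=6,i=4
  ####.|.  b30=0 t=0,i=7
  ###.#|#  b29=1 t=0,i=3
  ###..|.  b28=0 t=1,i=5
  ##.##|#  b27=1 t=0,i=0
  ##.#.|.  b26=0 t=3,i=8
  ##..#|.  b25=0 t=1,i=6
  ##...|#  b24=1 t=0,i=12
  #.###|#  b23=1 t=0,i=1
  #.##.|.  b22=0 t=0,i=10
  #.#.#|.  b21=0 t=3,i=4
  #.#..|#  b20=1 t=3,i=9
  #..##|.  b19=0 t=1,i=7
  #..#.|#  b18=1 t=4,i=4
  #...#|#  b17=1 t=0,i=13
  #....|.  b16=0 t=2,i=5
  .####|.  b15=0 t=0,i=6
  .###.|.  b14=0 t=0,i=2
  .##.#|.  b13=0 t=0,i=16
  .##..|.  b12=0 t=0,i=11
  .#.##|#  b11=1 t=3,i=5
  .#.#.|.  b10=0 t=3,i=3
  .#..#|.  b9=0 t=6,i=0
  .#...|#  b8=1 t=2,i=9
  ..###|.  b7=0 t=1,i=12
  ..##.|#  b6=1 t=0,i=15
  ..#.#|#  b5=1 t=3,i=2
  ..#..|.  b4=0 t=2,i=8
  ...##|#  b3=1 t=0,i=14
  ...#.|#  b2=1 t=2,i=7
  ....#|#  b1=1 t=2,i=6
  .....|.  b0=0 t=2,i=11
  bits 00101001100101100000100101101110 = 697698670

697698670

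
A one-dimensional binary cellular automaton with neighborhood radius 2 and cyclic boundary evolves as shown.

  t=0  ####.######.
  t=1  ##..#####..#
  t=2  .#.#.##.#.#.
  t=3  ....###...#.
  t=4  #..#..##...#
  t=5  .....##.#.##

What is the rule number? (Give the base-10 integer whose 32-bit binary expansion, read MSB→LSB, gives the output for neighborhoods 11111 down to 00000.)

  nb #####: next=#  (t=0,i=7, bit31=1)
  nb ####.: next=.  (t=0,i=2, bit30=0)
  nb ###.#: next=.  (t=0,i=3, bit29=0)
  nb ###..: next=#  (t=1,i=1, bit28=1)
  nb ##.##: next=#  (t=0,i=4, bit27=1)
  nb ##.#.: next=.  (t=2,i=7, bit26=0)
  nb ##..#: next=.  (t=1,i=2, bit25=0)
  nb ##...: next=#  (t=3,i=7, bit24=1)
  nb #.###: next=#  (t=0,i=0, bit23=1)
  nb #.##.: next=#  (t=2,i=5, bit22=1)
  nb #.#.#: next=.  (t=2,i=3, bit21=0)
  nb #.#..: next=#  (t=2,i=10, bit20=1)
  nb #..##: next=#  (t=1,i=3, bit19=1)
  nb #..#.: next=.  (t=2,i=0, bit18=0)
  nb #...#: next=.  (t=3,i=8, bit17=0)
  nb #....: next=#  (t=3,i=0, bit16=1)
  nb .####: next=#  (t=0,i=1, bit15=1)
  nb .###.: next=.  (t=1,i=0, bit14=0)
  nb .##.#: next=#  (t=2,i=6, bit13=1)
  nb .##..: next=.  (t=4,i=0, bit12=0)
  nb .#.##: next=#  (t=2,i=4, bit11=1)
  nb .#.#.: next=.  (t=2,i=2, bit10=0)
  nb .#..#: next=.  (t=2,i=11, bit9=0)
  nb .#...: next=#  (t=3,i=11, bit8=1)
  nb ..###: next=.  (t=1,i=4, bit7=0)
  nb ..##.: next=#  (t=4,i=6, bit6=1)
  nb ..#.#: next=.  (t=2,i=1, bit5=0)
  nb ..#..: next=.  (t=3,i=10, bit4=0)
  nb ...##: next=#  (t=3,i=3, bit3=1)
  nb ...#.: next=.  (t=3,i=9, bit2=0)
  nb ....#: next=.  (t=3,i=2, bit1=0)
  nb .....: next=.  (t=3,i=1, bit0=0)
  bits 10011001110110011010100101001000 = 2581178696

2581178696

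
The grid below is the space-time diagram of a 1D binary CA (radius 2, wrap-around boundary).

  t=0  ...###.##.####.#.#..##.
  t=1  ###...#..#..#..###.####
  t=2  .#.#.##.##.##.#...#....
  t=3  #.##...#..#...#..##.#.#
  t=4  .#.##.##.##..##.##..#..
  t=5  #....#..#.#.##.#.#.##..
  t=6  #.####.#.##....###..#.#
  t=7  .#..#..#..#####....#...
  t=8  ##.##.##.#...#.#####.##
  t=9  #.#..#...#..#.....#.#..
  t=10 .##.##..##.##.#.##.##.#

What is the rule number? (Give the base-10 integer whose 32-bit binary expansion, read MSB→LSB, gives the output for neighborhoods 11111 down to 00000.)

  ##### -> .   bit 31 = 0  t=1,i=0
  ####. -> #   bit 30 = 1  t=0,i=12
  ###.# -> .   bit 29 = 0  t=0,i=5
  ###.. -> .   bit 28 = 0  t=1,i=2
  ##.## -> #   bit 27 = 1  t=0,i=6
  ##.#. -> .   bit 26 = 0  t=0,i=14
  ##..# -> .   bit 25 = 0  t=4,i=11
  ##... -> #   bit 24 = 1  t=0,i=22
  #.### -> .   bit 23 = 0  t=0,i=10
  #.##. -> .   bit 22 = 0  t=0,i=7
  #.#.# -> #   bit 21 = 1  t=0,i=15
  #.#.. -> #   bit 20 = 1  t=0,i=17
  #..## -> #   bit 19 = 1  t=0,i=19
  #..#. -> #   bit 18 = 1  t=1,i=8
  #...# -> .   bit 17 = 0  t=1,i=4
  #.... -> #   bit 16 = 1  t=0,i=0
  .#### -> .   bit 15 = 0  t=0,i=11
  .###. -> .   bit 14 = 0  t=0,i=4
  .##.# -> .   bit 13 = 0  t=0,i=8
  .##.. -> #   bit 12 = 1  t=0,i=21
  .#.## -> .   bit 11 = 0  t=2,i=4
  .#.#. -> #   bit 10 = 1  t=0,i=16
  .#..# -> .   bit 9 = 0  t=0,i=18
  .#... -> .   bit 8 = 0  t=2,i=15
  ..### -> .   bit 7 = 0  t=0,i=3
  ..##. -> #   bit 6 = 1  t=0,i=20
  ..#.# -> .   bit 5 = 0  t=2,i=1
  ..#.. -> #   bit 4 = 1  t=1,i=6
  ...## -> #   bit 3 = 1  t=0,i=2
  ...#. -> #   bit 2 = 1  t=1,i=5
  ....# -> #   bit 1 = 1  t=0,i=1
  ..... -> .   bit 0 = 0  t=2,i=21
  bits 01001001001111010001010001011110 = 1228739678

1228739678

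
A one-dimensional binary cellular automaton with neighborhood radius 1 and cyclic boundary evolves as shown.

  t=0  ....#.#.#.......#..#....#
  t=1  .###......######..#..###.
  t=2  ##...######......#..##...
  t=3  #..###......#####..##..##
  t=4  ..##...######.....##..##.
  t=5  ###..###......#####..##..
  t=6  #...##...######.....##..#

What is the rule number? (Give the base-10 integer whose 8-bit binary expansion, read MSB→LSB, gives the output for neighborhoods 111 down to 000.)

  ### -> .   bit 7 = 0  t=1,i=2
  ##. -> .   bit 6 = 0  t=1,i=3
  #.# -> .   bit 5 = 0  t=0,i=5
  #.. -> .   bit 4 = 0  t=0,i=0
  .## -> #   bit 3 = 1  t=1,i=1
  .#. -> .   bit 2 = 0  t=0,i=4
  ..# -> #   bit 1 = 1  t=0,i=3
  ... -> #   bit 0 = 1  t=0,i=1
  bits 00001011 = 11

11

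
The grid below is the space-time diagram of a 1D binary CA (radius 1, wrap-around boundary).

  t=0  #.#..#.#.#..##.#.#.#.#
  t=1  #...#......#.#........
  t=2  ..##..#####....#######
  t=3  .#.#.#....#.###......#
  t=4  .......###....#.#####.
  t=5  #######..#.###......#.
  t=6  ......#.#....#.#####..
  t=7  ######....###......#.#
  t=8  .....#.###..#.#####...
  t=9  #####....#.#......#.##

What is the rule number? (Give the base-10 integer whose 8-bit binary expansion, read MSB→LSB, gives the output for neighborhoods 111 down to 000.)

67

  [7] ### => .  t=2,i=7
  [6] ##. => #  t=0,i=0
  [5] #.# => .  t=0,i=1
  [4] #.. => .  t=0,i=3
  [3] .## => .  t=0,i=12
  [2] .#. => .  t=0,i=2
  [1] ..# => #  t=0,i=4
  [0] ... => #  t=1,i=2
  bits 01000011 = 67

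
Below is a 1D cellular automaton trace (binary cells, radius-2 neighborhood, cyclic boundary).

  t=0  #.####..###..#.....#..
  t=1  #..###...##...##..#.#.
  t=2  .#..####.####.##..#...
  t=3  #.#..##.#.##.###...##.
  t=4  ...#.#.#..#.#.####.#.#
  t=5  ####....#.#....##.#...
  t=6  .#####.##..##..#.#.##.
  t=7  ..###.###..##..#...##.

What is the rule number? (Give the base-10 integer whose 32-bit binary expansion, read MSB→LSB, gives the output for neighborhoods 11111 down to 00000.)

  [31] ##### => #  t=6,i=3
  [30] ####. => #  t=0,i=4
  [29] ###.# => .  t=2,i=7
  [28] ###.. => #  t=0,i=5
  [27] ##.## => #  t=2,i=8
  [26] ##.#. => #  t=3,i=7
  [25] ##..# => .  t=0,i=6
  [24] ##... => #  t=1,i=6
  [23] #.### => .  t=0,i=2
  [22] #.##. => #  t=2,i=14
  [21] #.#.# => .  t=1,i=20
  [20] #.#.. => .  t=1,i=0
  [19] #..## => .  t=0,i=7
  [18] #..#. => .  t=0,i=12
  [17] #...# => #  t=1,i=7
  [16] #.... => #  t=0,i=15
  [15] .#### => #  t=0,i=3
  [14] .###. => #  t=0,i=9
  [13] .##.# => .  t=3,i=6
  [12] .##.. => #  t=1,i=10
  [11] .#.## => .  t=0,i=1
  [10] .#.#. => .  t=1,i=19
  [9] .#..# => #  t=0,i=20
  [8] .#... => #  t=0,i=14
  [7] ..### => .  t=0,i=8
  [6] ..##. => #  t=1,i=9
  [5] ..#.# => #  t=0,i=0
  [4] ..#.. => .  t=0,i=13
  [3] ...## => .  t=1,i=8
  [2] ...#. => #  t=0,i=18
  [1] ....# => .  t=0,i=17
  [0] ..... => .  t=0,i=16
  bits 11011101010000111101001101100100 = 3712209764

3712209764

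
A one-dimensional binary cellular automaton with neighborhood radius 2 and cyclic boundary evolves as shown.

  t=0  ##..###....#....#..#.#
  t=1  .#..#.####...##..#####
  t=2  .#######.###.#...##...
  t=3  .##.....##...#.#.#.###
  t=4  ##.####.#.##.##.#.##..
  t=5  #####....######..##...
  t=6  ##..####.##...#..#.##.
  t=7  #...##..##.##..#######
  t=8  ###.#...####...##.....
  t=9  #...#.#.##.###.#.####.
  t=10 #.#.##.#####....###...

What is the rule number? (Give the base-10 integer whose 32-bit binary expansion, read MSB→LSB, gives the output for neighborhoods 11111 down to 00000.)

433565411

  ##### -> .   bit 31 = 0  t=1,i=19
  ####. -> .   bit 30 = 0  t=1,i=8
  ###.# -> .   bit 29 = 0  t=1,i=21
  ###.. -> #   bit 28 = 1  t=0,i=1
  ##.## -> #   bit 27 = 1  t=2,i=8
  ##.#. -> .   bit 26 = 0  t=1,i=0
  ##..# -> .   bit 25 = 0  t=0,i=2
  ##... -> #   bit 24 = 1  t=0,i=7
  #.### -> #   bit 23 = 1  t=0,i=21
  #.##. -> #   bit 22 = 1  t=3,i=1
  #.#.# -> .   bit 21 = 0  t=3,i=15
  #.#.. -> #   bit 20 = 1  t=1,i=1
  #..## -> .   bit 19 = 0  t=0,i=3
  #..#. -> #   bit 18 = 1  t=0,i=18
  #...# -> #   bit 17 = 1  t=1,i=11
  #.... -> #   bit 16 = 1  t=0,i=8
  .#### -> #   bit 15 = 1  t=1,i=7
  .###. -> .   bit 14 = 0  t=0,i=0
  .##.# -> #   bit 13 = 1  t=4,i=1
  .##.. -> .   bit 12 = 0  t=1,i=14
  .#.## -> #   bit 11 = 1  t=0,i=20
  .#.#. -> #   bit 10 = 1  t=3,i=14
  .#..# -> #   bit 9 = 1  t=0,i=17
  .#... -> .   bit 8 = 0  t=0,i=12
  ..### -> #   bit 7 = 1  t=0,i=4
  ..##. -> #   bit 6 = 1  t=1,i=13
  ..#.# -> #   bit 5 = 1  t=0,i=19
  ..#.. -> .   bit 4 = 0  t=0,i=11
  ...## -> .   bit 3 = 0  t=1,i=12
  ...#. -> .   bit 2 = 0  t=0,i=10
  ....# -> #   bit 1 = 1  t=0,i=9
  ..... -> #   bit 0 = 1  t=3,i=5
  bits 00011001110101111010111011100011 = 433565411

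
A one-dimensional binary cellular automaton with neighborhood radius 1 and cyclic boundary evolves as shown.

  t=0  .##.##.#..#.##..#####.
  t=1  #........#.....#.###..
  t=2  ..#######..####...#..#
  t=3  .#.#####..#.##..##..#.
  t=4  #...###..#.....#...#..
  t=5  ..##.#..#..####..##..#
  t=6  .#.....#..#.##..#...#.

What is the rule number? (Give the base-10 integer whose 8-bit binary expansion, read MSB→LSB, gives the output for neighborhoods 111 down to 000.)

131

  nb ###: next=#  (t=0,i=17, bit7=1)
  nb ##.: next=.  (t=0,i=2, bit6=0)
  nb #.#: next=.  (t=0,i=3, bit5=0)
  nb #..: next=.  (t=0,i=8, bit4=0)
  nb .##: next=.  (t=0,i=1, bit3=0)
  nb .#.: next=.  (t=0,i=7, bit2=0)
  nb ..#: next=#  (t=0,i=0, bit1=1)
  nb ...: next=#  (t=1,i=2, bit0=1)
  bits 10000011 = 131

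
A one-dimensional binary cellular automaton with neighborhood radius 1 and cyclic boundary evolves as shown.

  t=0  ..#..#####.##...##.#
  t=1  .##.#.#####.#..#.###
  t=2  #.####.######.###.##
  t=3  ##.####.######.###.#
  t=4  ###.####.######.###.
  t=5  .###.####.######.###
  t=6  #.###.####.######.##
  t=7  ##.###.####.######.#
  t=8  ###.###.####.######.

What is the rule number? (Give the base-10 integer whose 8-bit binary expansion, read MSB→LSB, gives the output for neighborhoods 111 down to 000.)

230

  ###|#  b7=1 t=0,i=6
  ##.|#  b6=1 t=0,i=9
  #.#|#  b5=1 t=0,i=10
  #..|.  b4=0 t=0,i=0
  .##|.  b3=0 t=0,i=5
  .#.|#  b2=1 t=0,i=2
  ..#|#  b1=1 t=0,i=1
  ...|.  b0=0 t=0,i=14
  bits 11100110 = 230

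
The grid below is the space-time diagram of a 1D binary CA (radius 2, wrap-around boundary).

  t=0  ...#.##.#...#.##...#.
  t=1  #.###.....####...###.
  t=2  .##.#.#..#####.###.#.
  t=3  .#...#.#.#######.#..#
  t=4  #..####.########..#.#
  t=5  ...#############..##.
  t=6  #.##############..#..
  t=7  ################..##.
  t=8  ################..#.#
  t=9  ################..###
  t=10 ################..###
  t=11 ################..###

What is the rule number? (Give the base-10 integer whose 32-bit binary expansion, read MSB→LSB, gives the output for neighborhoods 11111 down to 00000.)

4169371388

  #####|#  b31=1 t=2,i=11
  ####.|#  b30=1 t=1,i=12
  ###.#|#  b29=1 t=1,i=19
  ###..|#  b28=1 t=1,i=4
  ##.##|#  b27=1 t=2,i=14
  ##.#.|.  b26=0 t=0,i=7
  ##..#|.  b25=0 t=4,i=1
  ##...|.  b24=0 t=0,i=16
  #.###|#  b23=1 t=1,i=2
  #.##.|.  b22=0 t=0,i=5
  #.#.#|.  b21=0 t=1,i=0
  #.#..|.  b20=0 t=0,i=8
  #..##|.  b19=0 t=2,i=0
  #..#.|.  b18=0 t=3,i=19
  #...#|#  b17=1 t=0,i=10
  #....|#  b16=1 t=0,i=0
  .####|#  b15=1 t=1,i=11
  .###.|.  b14=0 t=1,i=3
  .##.#|.  b13=0 t=0,i=6
  .##..|.  b12=0 t=0,i=15
  .#.##|#  b11=1 t=0,i=4
  .#.#.|#  b10=1 t=2,i=5
  .#..#|#  b9=1 t=2,i=7
  .#...|.  b8=0 t=0,i=9
  ..###|#  b7=1 t=1,i=10
  ..##.|#  b6=1 t=2,i=1
  ..#.#|#  b5=1 t=0,i=3
  ..#..|#  b4=1 t=0,i=19
  ...##|#  b3=1 t=1,i=9
  ...#.|#  b2=1 t=0,i=2
  ....#|.  b1=0 t=0,i=1
  .....|.  b0=0 t=1,i=7
  bits 11111000100000111000111011111100 = 4169371388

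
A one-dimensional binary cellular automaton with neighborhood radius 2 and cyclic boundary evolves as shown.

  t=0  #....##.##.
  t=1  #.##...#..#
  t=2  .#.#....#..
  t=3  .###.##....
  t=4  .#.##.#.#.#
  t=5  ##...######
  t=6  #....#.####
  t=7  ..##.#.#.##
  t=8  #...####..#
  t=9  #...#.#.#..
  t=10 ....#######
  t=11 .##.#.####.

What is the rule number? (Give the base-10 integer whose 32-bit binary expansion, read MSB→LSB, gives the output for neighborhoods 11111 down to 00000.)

  [31] ##### => #  t=5,i=7
  [30] ####. => #  t=5,i=0
  [29] ###.# => #  t=3,i=3
  [28] ###.. => .  t=5,i=1
  [27] ##.## => #  t=0,i=7
  [26] ##.#. => #  t=0,i=10
  [25] ##..# => #  t=7,i=0
  [24] ##... => .  t=1,i=4
  [23] #.### => #  t=6,i=7
  [22] #.##. => .  t=0,i=8
  [21] #.#.# => #  t=4,i=1
  [20] #.#.. => #  t=0,i=0
  [19] #..## => .  t=1,i=9
  [18] #..#. => #  t=9,i=10
  [17] #...# => .  t=1,i=5
  [16] #.... => #  t=0,i=2
  [15] .#### => .  t=5,i=6
  [14] .###. => .  t=3,i=2
  [13] .##.# => .  t=0,i=6
  [12] .##.. => #  t=1,i=3
  [11] .#.## => .  t=4,i=2
  [10] .#.#. => #  t=2,i=2
  [9] .#..# => #  t=1,i=8
  [8] .#... => .  t=0,i=1
  [7] ..### => #  t=3,i=1
  [6] ..##. => .  t=0,i=5
  [5] ..#.# => #  t=2,i=1
  [4] ..#.. => .  t=1,i=7
  [3] ...## => .  t=0,i=4
  [2] ...#. => .  t=1,i=6
  [1] ....# => #  t=0,i=3
  [0] ..... => .  t=3,i=9
  bits 11101110101101010001011010100010 = 4004845218

4004845218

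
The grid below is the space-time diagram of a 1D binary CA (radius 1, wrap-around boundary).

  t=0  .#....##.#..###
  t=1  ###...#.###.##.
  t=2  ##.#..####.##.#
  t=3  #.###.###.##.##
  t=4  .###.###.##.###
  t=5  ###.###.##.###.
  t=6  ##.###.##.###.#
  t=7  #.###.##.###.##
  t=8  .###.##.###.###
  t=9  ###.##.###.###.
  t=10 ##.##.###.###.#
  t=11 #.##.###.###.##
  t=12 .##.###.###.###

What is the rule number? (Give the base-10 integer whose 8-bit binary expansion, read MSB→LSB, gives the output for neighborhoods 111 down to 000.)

  ### -> #   bit 7 = 1  t=0,i=13
  ##. -> .   bit 6 = 0  t=0,i=7
  #.# -> #   bit 5 = 1  t=0,i=0
  #.. -> #   bit 4 = 1  t=0,i=2
  .## -> #   bit 3 = 1  t=0,i=6
  .#. -> #   bit 2 = 1  t=0,i=1
  ..# -> .   bit 1 = 0  t=0,i=5
  ... -> .   bit 0 = 0  t=0,i=3
  bits 10111100 = 188

188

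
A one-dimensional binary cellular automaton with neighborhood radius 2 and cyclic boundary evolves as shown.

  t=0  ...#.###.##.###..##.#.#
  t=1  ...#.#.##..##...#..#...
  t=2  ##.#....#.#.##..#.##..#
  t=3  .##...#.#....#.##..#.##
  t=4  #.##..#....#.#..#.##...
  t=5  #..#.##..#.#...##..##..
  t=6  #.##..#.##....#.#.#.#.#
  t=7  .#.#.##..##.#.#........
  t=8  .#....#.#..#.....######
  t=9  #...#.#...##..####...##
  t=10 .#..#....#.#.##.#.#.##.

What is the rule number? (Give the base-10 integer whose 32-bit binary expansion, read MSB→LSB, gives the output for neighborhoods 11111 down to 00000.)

  [31] ##### => .  t=8,i=19
  [30] ####. => #  t=8,i=21
  [29] ###.# => #  t=0,i=7
  [28] ###.. => .  t=0,i=14
  [27] ##.## => #  t=0,i=8
  [26] ##.#. => #  t=0,i=19
  [25] ##..# => .  t=0,i=15
  [24] ##... => #  t=1,i=13
  [23] #.### => #  t=0,i=5
  [22] #.##. => .  t=0,i=9
  [21] #.#.# => .  t=0,i=20
  [20] #.#.. => .  t=0,i=22
  [19] #..## => #  t=0,i=16
  [18] #..#. => #  t=1,i=18
  [17] #...# => .  t=0,i=1
  [16] #.... => .  t=1,i=21
  [15] .#### => .  t=8,i=18
  [14] .###. => .  t=0,i=6
  [13] .##.# => .  t=0,i=10
  [12] .##.. => #  t=1,i=8
  [11] .#.## => .  t=0,i=4
  [10] .#.#. => .  t=0,i=21
  [9] .#..# => .  t=1,i=17
  [8] .#... => .  t=0,i=0
  [7] ..### => #  t=2,i=22
  [6] ..##. => .  t=0,i=17
  [5] ..#.# => #  t=0,i=3
  [4] ..#.. => #  t=1,i=16
  [3] ...## => #  t=5,i=14
  [2] ...#. => .  t=0,i=2
  [1] ....# => #  t=1,i=1
  [0] ..... => #  t=1,i=0
  bits 01101101100011000001000010111011 = 1837895867

1837895867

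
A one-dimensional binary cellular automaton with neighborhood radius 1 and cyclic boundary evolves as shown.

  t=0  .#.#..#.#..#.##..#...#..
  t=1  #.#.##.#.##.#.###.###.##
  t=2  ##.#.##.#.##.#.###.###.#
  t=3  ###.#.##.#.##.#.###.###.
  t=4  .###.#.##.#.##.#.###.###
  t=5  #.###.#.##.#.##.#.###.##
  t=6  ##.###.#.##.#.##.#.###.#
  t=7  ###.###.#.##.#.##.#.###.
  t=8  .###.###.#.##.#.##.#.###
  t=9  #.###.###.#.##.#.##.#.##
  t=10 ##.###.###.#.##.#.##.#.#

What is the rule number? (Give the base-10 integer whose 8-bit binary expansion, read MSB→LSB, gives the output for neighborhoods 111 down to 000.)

  ### -> #   bit 7 = 1  t=1,i=15
  ##. -> #   bit 6 = 1  t=0,i=14
  #.# -> #   bit 5 = 1  t=0,i=2
  #.. -> #   bit 4 = 1  t=0,i=4
  .## -> .   bit 3 = 0  t=0,i=13
  .#. -> .   bit 2 = 0  t=0,i=1
  ..# -> #   bit 1 = 1  t=0,i=0
  ... -> #   bit 0 = 1  t=0,i=19
  bits 11110011 = 243

243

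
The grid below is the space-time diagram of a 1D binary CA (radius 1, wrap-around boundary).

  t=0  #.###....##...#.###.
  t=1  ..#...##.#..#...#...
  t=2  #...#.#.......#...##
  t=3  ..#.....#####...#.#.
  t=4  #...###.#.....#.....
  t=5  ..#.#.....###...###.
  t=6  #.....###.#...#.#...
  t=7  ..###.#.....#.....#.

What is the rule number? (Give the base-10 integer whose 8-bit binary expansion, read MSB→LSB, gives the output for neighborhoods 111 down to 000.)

9

  [7] ### => .  t=0,i=3
  [6] ##. => .  t=0,i=4
  [5] #.# => .  t=0,i=1
  [4] #.. => .  t=0,i=5
  [3] .## => #  t=0,i=2
  [2] .#. => .  t=0,i=0
  [1] ..# => .  t=0,i=8
  [0] ... => #  t=0,i=6
  bits 00001001 = 9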